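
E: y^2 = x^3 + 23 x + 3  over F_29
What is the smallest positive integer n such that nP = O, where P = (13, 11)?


Compute successive multiples of P until we hit O:
  1P = (13, 11)
  2P = (12, 21)
  3P = (17, 0)
  4P = (12, 8)
  5P = (13, 18)
  6P = O

ord(P) = 6


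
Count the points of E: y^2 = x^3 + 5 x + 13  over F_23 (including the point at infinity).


For each x in F_23, count y with y^2 = x^3 + 5 x + 13 mod 23:
  x = 0: RHS = 13, y in [6, 17]  -> 2 point(s)
  x = 2: RHS = 8, y in [10, 13]  -> 2 point(s)
  x = 3: RHS = 9, y in [3, 20]  -> 2 point(s)
  x = 5: RHS = 2, y in [5, 18]  -> 2 point(s)
  x = 6: RHS = 6, y in [11, 12]  -> 2 point(s)
  x = 7: RHS = 0, y in [0]  -> 1 point(s)
  x = 8: RHS = 13, y in [6, 17]  -> 2 point(s)
  x = 15: RHS = 13, y in [6, 17]  -> 2 point(s)
  x = 16: RHS = 3, y in [7, 16]  -> 2 point(s)
  x = 18: RHS = 1, y in [1, 22]  -> 2 point(s)
  x = 21: RHS = 18, y in [8, 15]  -> 2 point(s)
Affine points: 21. Add the point at infinity: total = 22.

#E(F_23) = 22


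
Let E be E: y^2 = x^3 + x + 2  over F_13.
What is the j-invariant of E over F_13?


Delta = -16(4 a^3 + 27 b^2) mod 13 = 2
-1728 * (4 a)^3 = -1728 * (4*1)^3 mod 13 = 12
j = 12 * 2^(-1) mod 13 = 6

j = 6 (mod 13)


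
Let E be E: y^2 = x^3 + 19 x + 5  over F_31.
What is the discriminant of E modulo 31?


4 a^3 + 27 b^2 = 4*19^3 + 27*5^2 = 27436 + 675 = 28111
Delta = -16 * (28111) = -449776
Delta mod 31 = 3

Delta = 3 (mod 31)


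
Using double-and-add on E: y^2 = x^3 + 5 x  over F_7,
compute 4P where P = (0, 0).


k = 4 = 100_2 (binary, LSB first: 001)
Double-and-add from P = (0, 0):
  bit 0 = 0: acc unchanged = O
  bit 1 = 0: acc unchanged = O
  bit 2 = 1: acc = O + O = O

4P = O


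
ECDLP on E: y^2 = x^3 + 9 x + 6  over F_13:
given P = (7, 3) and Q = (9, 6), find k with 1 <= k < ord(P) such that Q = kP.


Enumerate multiples of P until we hit Q = (9, 6):
  1P = (7, 3)
  2P = (12, 10)
  3P = (10, 11)
  4P = (6, 4)
  5P = (1, 4)
  6P = (9, 6)
Match found at i = 6.

k = 6


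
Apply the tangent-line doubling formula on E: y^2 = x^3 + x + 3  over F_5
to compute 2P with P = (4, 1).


Doubling: s = (3 x1^2 + a) / (2 y1)
s = (3*4^2 + 1) / (2*1) mod 5 = 2
x3 = s^2 - 2 x1 mod 5 = 2^2 - 2*4 = 1
y3 = s (x1 - x3) - y1 mod 5 = 2 * (4 - 1) - 1 = 0

2P = (1, 0)


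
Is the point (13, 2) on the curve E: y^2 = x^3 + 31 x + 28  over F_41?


Check whether y^2 = x^3 + 31 x + 28 (mod 41) for (x, y) = (13, 2).
LHS: y^2 = 2^2 mod 41 = 4
RHS: x^3 + 31 x + 28 = 13^3 + 31*13 + 28 mod 41 = 4
LHS = RHS

Yes, on the curve


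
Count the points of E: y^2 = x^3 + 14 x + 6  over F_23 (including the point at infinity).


For each x in F_23, count y with y^2 = x^3 + 14 x + 6 mod 23:
  x = 0: RHS = 6, y in [11, 12]  -> 2 point(s)
  x = 3: RHS = 6, y in [11, 12]  -> 2 point(s)
  x = 8: RHS = 9, y in [3, 20]  -> 2 point(s)
  x = 12: RHS = 16, y in [4, 19]  -> 2 point(s)
  x = 13: RHS = 16, y in [4, 19]  -> 2 point(s)
  x = 14: RHS = 2, y in [5, 18]  -> 2 point(s)
  x = 15: RHS = 3, y in [7, 16]  -> 2 point(s)
  x = 16: RHS = 2, y in [5, 18]  -> 2 point(s)
  x = 18: RHS = 18, y in [8, 15]  -> 2 point(s)
  x = 19: RHS = 1, y in [1, 22]  -> 2 point(s)
  x = 20: RHS = 6, y in [11, 12]  -> 2 point(s)
  x = 21: RHS = 16, y in [4, 19]  -> 2 point(s)
Affine points: 24. Add the point at infinity: total = 25.

#E(F_23) = 25


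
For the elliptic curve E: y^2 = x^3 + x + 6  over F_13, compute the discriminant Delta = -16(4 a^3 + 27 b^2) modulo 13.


4 a^3 + 27 b^2 = 4*1^3 + 27*6^2 = 4 + 972 = 976
Delta = -16 * (976) = -15616
Delta mod 13 = 10

Delta = 10 (mod 13)


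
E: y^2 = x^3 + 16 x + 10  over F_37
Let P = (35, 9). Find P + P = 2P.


Doubling: s = (3 x1^2 + a) / (2 y1)
s = (3*35^2 + 16) / (2*9) mod 37 = 18
x3 = s^2 - 2 x1 mod 37 = 18^2 - 2*35 = 32
y3 = s (x1 - x3) - y1 mod 37 = 18 * (35 - 32) - 9 = 8

2P = (32, 8)


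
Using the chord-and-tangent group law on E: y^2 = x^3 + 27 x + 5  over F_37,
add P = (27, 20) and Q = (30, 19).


P != Q, so use the chord formula.
s = (y2 - y1) / (x2 - x1) = (36) / (3) mod 37 = 12
x3 = s^2 - x1 - x2 mod 37 = 12^2 - 27 - 30 = 13
y3 = s (x1 - x3) - y1 mod 37 = 12 * (27 - 13) - 20 = 0

P + Q = (13, 0)


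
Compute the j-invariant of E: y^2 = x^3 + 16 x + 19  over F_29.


Delta = -16(4 a^3 + 27 b^2) mod 29 = 26
-1728 * (4 a)^3 = -1728 * (4*16)^3 mod 29 = 11
j = 11 * 26^(-1) mod 29 = 6

j = 6 (mod 29)


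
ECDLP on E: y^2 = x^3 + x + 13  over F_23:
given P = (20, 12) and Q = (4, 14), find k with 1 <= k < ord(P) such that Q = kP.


Enumerate multiples of P until we hit Q = (4, 14):
  1P = (20, 12)
  2P = (8, 2)
  3P = (4, 9)
  4P = (2, 0)
  5P = (4, 14)
Match found at i = 5.

k = 5


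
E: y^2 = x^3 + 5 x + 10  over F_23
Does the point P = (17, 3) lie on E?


Check whether y^2 = x^3 + 5 x + 10 (mod 23) for (x, y) = (17, 3).
LHS: y^2 = 3^2 mod 23 = 9
RHS: x^3 + 5 x + 10 = 17^3 + 5*17 + 10 mod 23 = 17
LHS != RHS

No, not on the curve


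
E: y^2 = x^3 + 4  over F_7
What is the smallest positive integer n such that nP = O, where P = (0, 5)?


Compute successive multiples of P until we hit O:
  1P = (0, 5)
  2P = (0, 2)
  3P = O

ord(P) = 3


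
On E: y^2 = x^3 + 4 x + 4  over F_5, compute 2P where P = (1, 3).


k = 2 = 10_2 (binary, LSB first: 01)
Double-and-add from P = (1, 3):
  bit 0 = 0: acc unchanged = O
  bit 1 = 1: acc = O + (2, 0) = (2, 0)

2P = (2, 0)


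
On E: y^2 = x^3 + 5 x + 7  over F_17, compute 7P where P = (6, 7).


k = 7 = 111_2 (binary, LSB first: 111)
Double-and-add from P = (6, 7):
  bit 0 = 1: acc = O + (6, 7) = (6, 7)
  bit 1 = 1: acc = (6, 7) + (9, 4) = (3, 7)
  bit 2 = 1: acc = (3, 7) + (8, 10) = (5, 2)

7P = (5, 2)


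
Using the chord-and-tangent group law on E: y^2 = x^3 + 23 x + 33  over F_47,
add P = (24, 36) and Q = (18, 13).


P != Q, so use the chord formula.
s = (y2 - y1) / (x2 - x1) = (24) / (41) mod 47 = 43
x3 = s^2 - x1 - x2 mod 47 = 43^2 - 24 - 18 = 21
y3 = s (x1 - x3) - y1 mod 47 = 43 * (24 - 21) - 36 = 46

P + Q = (21, 46)


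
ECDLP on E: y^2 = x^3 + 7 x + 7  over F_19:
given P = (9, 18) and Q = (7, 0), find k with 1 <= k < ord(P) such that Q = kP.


Enumerate multiples of P until we hit Q = (7, 0):
  1P = (9, 18)
  2P = (8, 9)
  3P = (7, 0)
Match found at i = 3.

k = 3


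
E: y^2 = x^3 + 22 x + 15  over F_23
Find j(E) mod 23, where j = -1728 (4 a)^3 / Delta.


Delta = -16(4 a^3 + 27 b^2) mod 23 = 16
-1728 * (4 a)^3 = -1728 * (4*22)^3 mod 23 = 8
j = 8 * 16^(-1) mod 23 = 12

j = 12 (mod 23)


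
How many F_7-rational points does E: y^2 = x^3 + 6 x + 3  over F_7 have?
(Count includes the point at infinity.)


For each x in F_7, count y with y^2 = x^3 + 6 x + 3 mod 7:
  x = 2: RHS = 2, y in [3, 4]  -> 2 point(s)
  x = 4: RHS = 0, y in [0]  -> 1 point(s)
  x = 5: RHS = 4, y in [2, 5]  -> 2 point(s)
Affine points: 5. Add the point at infinity: total = 6.

#E(F_7) = 6


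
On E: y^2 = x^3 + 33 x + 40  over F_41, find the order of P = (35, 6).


Compute successive multiples of P until we hit O:
  1P = (35, 6)
  2P = (4, 20)
  3P = (22, 4)
  4P = (34, 32)
  5P = (33, 24)
  6P = (13, 1)
  7P = (36, 18)
  8P = (32, 30)
  ... (continuing to 54P)
  54P = O

ord(P) = 54


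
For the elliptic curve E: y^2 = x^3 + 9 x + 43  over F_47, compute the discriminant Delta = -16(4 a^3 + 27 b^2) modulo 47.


4 a^3 + 27 b^2 = 4*9^3 + 27*43^2 = 2916 + 49923 = 52839
Delta = -16 * (52839) = -845424
Delta mod 47 = 12

Delta = 12 (mod 47)


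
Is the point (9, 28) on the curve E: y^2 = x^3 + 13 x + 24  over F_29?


Check whether y^2 = x^3 + 13 x + 24 (mod 29) for (x, y) = (9, 28).
LHS: y^2 = 28^2 mod 29 = 1
RHS: x^3 + 13 x + 24 = 9^3 + 13*9 + 24 mod 29 = 0
LHS != RHS

No, not on the curve


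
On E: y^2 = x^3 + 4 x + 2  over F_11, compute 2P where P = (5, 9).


Doubling: s = (3 x1^2 + a) / (2 y1)
s = (3*5^2 + 4) / (2*9) mod 11 = 5
x3 = s^2 - 2 x1 mod 11 = 5^2 - 2*5 = 4
y3 = s (x1 - x3) - y1 mod 11 = 5 * (5 - 4) - 9 = 7

2P = (4, 7)


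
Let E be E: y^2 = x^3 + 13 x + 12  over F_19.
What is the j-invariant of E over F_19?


Delta = -16(4 a^3 + 27 b^2) mod 19 = 9
-1728 * (4 a)^3 = -1728 * (4*13)^3 mod 19 = 8
j = 8 * 9^(-1) mod 19 = 3

j = 3 (mod 19)


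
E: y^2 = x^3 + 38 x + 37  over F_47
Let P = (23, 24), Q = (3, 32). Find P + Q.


P != Q, so use the chord formula.
s = (y2 - y1) / (x2 - x1) = (8) / (27) mod 47 = 9
x3 = s^2 - x1 - x2 mod 47 = 9^2 - 23 - 3 = 8
y3 = s (x1 - x3) - y1 mod 47 = 9 * (23 - 8) - 24 = 17

P + Q = (8, 17)


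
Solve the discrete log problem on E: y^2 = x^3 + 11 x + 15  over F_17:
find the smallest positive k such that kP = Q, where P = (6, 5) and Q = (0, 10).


Enumerate multiples of P until we hit Q = (0, 10):
  1P = (6, 5)
  2P = (5, 12)
  3P = (4, 15)
  4P = (15, 6)
  5P = (0, 7)
  6P = (13, 3)
  7P = (13, 14)
  8P = (0, 10)
Match found at i = 8.

k = 8


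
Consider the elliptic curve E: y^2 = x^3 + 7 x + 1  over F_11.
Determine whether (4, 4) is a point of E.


Check whether y^2 = x^3 + 7 x + 1 (mod 11) for (x, y) = (4, 4).
LHS: y^2 = 4^2 mod 11 = 5
RHS: x^3 + 7 x + 1 = 4^3 + 7*4 + 1 mod 11 = 5
LHS = RHS

Yes, on the curve


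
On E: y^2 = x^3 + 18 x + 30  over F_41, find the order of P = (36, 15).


Compute successive multiples of P until we hit O:
  1P = (36, 15)
  2P = (11, 1)
  3P = (30, 31)
  4P = (14, 22)
  5P = (31, 30)
  6P = (24, 31)
  7P = (1, 34)
  8P = (22, 2)
  ... (continuing to 19P)
  19P = O

ord(P) = 19


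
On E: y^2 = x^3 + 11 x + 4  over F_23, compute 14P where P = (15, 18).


k = 14 = 1110_2 (binary, LSB first: 0111)
Double-and-add from P = (15, 18):
  bit 0 = 0: acc unchanged = O
  bit 1 = 1: acc = O + (18, 13) = (18, 13)
  bit 2 = 1: acc = (18, 13) + (14, 2) = (0, 2)
  bit 3 = 1: acc = (0, 2) + (8, 11) = (8, 12)

14P = (8, 12)


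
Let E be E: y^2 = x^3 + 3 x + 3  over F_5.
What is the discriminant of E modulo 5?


4 a^3 + 27 b^2 = 4*3^3 + 27*3^2 = 108 + 243 = 351
Delta = -16 * (351) = -5616
Delta mod 5 = 4

Delta = 4 (mod 5)


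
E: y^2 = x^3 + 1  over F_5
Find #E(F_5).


For each x in F_5, count y with y^2 = x^3 + 0 x + 1 mod 5:
  x = 0: RHS = 1, y in [1, 4]  -> 2 point(s)
  x = 2: RHS = 4, y in [2, 3]  -> 2 point(s)
  x = 4: RHS = 0, y in [0]  -> 1 point(s)
Affine points: 5. Add the point at infinity: total = 6.

#E(F_5) = 6


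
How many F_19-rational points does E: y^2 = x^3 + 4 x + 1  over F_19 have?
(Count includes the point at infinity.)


For each x in F_19, count y with y^2 = x^3 + 4 x + 1 mod 19:
  x = 0: RHS = 1, y in [1, 18]  -> 2 point(s)
  x = 1: RHS = 6, y in [5, 14]  -> 2 point(s)
  x = 2: RHS = 17, y in [6, 13]  -> 2 point(s)
  x = 4: RHS = 5, y in [9, 10]  -> 2 point(s)
  x = 7: RHS = 11, y in [7, 12]  -> 2 point(s)
  x = 9: RHS = 6, y in [5, 14]  -> 2 point(s)
  x = 15: RHS = 16, y in [4, 15]  -> 2 point(s)
  x = 16: RHS = 0, y in [0]  -> 1 point(s)
  x = 17: RHS = 4, y in [2, 17]  -> 2 point(s)
Affine points: 17. Add the point at infinity: total = 18.

#E(F_19) = 18


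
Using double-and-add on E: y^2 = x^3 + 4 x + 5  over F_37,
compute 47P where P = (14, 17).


k = 47 = 101111_2 (binary, LSB first: 111101)
Double-and-add from P = (14, 17):
  bit 0 = 1: acc = O + (14, 17) = (14, 17)
  bit 1 = 1: acc = (14, 17) + (9, 20) = (4, 14)
  bit 2 = 1: acc = (4, 14) + (35, 10) = (19, 13)
  bit 3 = 1: acc = (19, 13) + (15, 6) = (13, 16)
  bit 4 = 0: acc unchanged = (13, 16)
  bit 5 = 1: acc = (13, 16) + (11, 14) = (14, 20)

47P = (14, 20)


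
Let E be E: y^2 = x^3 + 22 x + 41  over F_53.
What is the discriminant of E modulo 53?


4 a^3 + 27 b^2 = 4*22^3 + 27*41^2 = 42592 + 45387 = 87979
Delta = -16 * (87979) = -1407664
Delta mod 53 = 16

Delta = 16 (mod 53)


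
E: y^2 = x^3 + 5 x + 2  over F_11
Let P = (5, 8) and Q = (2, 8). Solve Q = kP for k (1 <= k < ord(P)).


Enumerate multiples of P until we hit Q = (2, 8):
  1P = (5, 8)
  2P = (4, 8)
  3P = (2, 3)
  4P = (8, 9)
  5P = (3, 0)
  6P = (8, 2)
  7P = (2, 8)
Match found at i = 7.

k = 7


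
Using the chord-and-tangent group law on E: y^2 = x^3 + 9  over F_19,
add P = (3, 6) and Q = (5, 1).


P != Q, so use the chord formula.
s = (y2 - y1) / (x2 - x1) = (14) / (2) mod 19 = 7
x3 = s^2 - x1 - x2 mod 19 = 7^2 - 3 - 5 = 3
y3 = s (x1 - x3) - y1 mod 19 = 7 * (3 - 3) - 6 = 13

P + Q = (3, 13)


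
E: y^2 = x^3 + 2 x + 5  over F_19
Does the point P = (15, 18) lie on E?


Check whether y^2 = x^3 + 2 x + 5 (mod 19) for (x, y) = (15, 18).
LHS: y^2 = 18^2 mod 19 = 1
RHS: x^3 + 2 x + 5 = 15^3 + 2*15 + 5 mod 19 = 9
LHS != RHS

No, not on the curve


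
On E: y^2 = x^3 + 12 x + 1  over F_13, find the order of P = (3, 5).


Compute successive multiples of P until we hit O:
  1P = (3, 5)
  2P = (7, 8)
  3P = (6, 9)
  4P = (0, 12)
  5P = (1, 12)
  6P = (5, 2)
  7P = (4, 3)
  8P = (10, 9)
  ... (continuing to 19P)
  19P = O

ord(P) = 19


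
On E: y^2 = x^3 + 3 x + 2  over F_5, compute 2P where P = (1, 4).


Doubling: s = (3 x1^2 + a) / (2 y1)
s = (3*1^2 + 3) / (2*4) mod 5 = 2
x3 = s^2 - 2 x1 mod 5 = 2^2 - 2*1 = 2
y3 = s (x1 - x3) - y1 mod 5 = 2 * (1 - 2) - 4 = 4

2P = (2, 4)


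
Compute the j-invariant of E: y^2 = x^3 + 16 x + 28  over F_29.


Delta = -16(4 a^3 + 27 b^2) mod 29 = 19
-1728 * (4 a)^3 = -1728 * (4*16)^3 mod 29 = 11
j = 11 * 19^(-1) mod 29 = 25

j = 25 (mod 29)


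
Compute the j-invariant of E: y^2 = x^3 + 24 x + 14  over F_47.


Delta = -16(4 a^3 + 27 b^2) mod 47 = 14
-1728 * (4 a)^3 = -1728 * (4*24)^3 mod 47 = 41
j = 41 * 14^(-1) mod 47 = 13

j = 13 (mod 47)


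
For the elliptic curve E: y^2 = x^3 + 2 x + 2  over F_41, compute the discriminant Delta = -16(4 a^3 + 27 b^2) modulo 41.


4 a^3 + 27 b^2 = 4*2^3 + 27*2^2 = 32 + 108 = 140
Delta = -16 * (140) = -2240
Delta mod 41 = 15

Delta = 15 (mod 41)


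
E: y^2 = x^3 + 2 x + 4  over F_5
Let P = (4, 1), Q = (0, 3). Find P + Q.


P != Q, so use the chord formula.
s = (y2 - y1) / (x2 - x1) = (2) / (1) mod 5 = 2
x3 = s^2 - x1 - x2 mod 5 = 2^2 - 4 - 0 = 0
y3 = s (x1 - x3) - y1 mod 5 = 2 * (4 - 0) - 1 = 2

P + Q = (0, 2)


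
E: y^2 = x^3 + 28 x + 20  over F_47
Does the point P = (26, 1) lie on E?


Check whether y^2 = x^3 + 28 x + 20 (mod 47) for (x, y) = (26, 1).
LHS: y^2 = 1^2 mod 47 = 1
RHS: x^3 + 28 x + 20 = 26^3 + 28*26 + 20 mod 47 = 41
LHS != RHS

No, not on the curve


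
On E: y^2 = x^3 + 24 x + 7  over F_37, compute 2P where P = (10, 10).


Doubling: s = (3 x1^2 + a) / (2 y1)
s = (3*10^2 + 24) / (2*10) mod 37 = 31
x3 = s^2 - 2 x1 mod 37 = 31^2 - 2*10 = 16
y3 = s (x1 - x3) - y1 mod 37 = 31 * (10 - 16) - 10 = 26

2P = (16, 26)


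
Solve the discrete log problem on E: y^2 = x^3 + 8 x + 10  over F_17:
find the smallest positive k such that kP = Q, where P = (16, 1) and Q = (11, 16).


Enumerate multiples of P until we hit Q = (11, 16):
  1P = (16, 1)
  2P = (11, 1)
  3P = (7, 16)
  4P = (10, 6)
  5P = (12, 7)
  6P = (4, 15)
  7P = (13, 4)
  8P = (6, 6)
  9P = (8, 12)
  10P = (1, 6)
  11P = (2, 0)
  12P = (1, 11)
  13P = (8, 5)
  14P = (6, 11)
  15P = (13, 13)
  16P = (4, 2)
  17P = (12, 10)
  18P = (10, 11)
  19P = (7, 1)
  20P = (11, 16)
Match found at i = 20.

k = 20


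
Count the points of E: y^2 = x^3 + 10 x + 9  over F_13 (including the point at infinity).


For each x in F_13, count y with y^2 = x^3 + 10 x + 9 mod 13:
  x = 0: RHS = 9, y in [3, 10]  -> 2 point(s)
  x = 3: RHS = 1, y in [1, 12]  -> 2 point(s)
  x = 4: RHS = 9, y in [3, 10]  -> 2 point(s)
  x = 6: RHS = 12, y in [5, 8]  -> 2 point(s)
  x = 8: RHS = 3, y in [4, 9]  -> 2 point(s)
  x = 9: RHS = 9, y in [3, 10]  -> 2 point(s)
  x = 10: RHS = 4, y in [2, 11]  -> 2 point(s)
Affine points: 14. Add the point at infinity: total = 15.

#E(F_13) = 15


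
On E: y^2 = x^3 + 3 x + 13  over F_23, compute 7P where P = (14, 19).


k = 7 = 111_2 (binary, LSB first: 111)
Double-and-add from P = (14, 19):
  bit 0 = 1: acc = O + (14, 19) = (14, 19)
  bit 1 = 1: acc = (14, 19) + (22, 20) = (19, 12)
  bit 2 = 1: acc = (19, 12) + (3, 7) = (17, 3)

7P = (17, 3)


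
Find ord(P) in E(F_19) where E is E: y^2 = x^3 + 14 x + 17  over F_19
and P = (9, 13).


Compute successive multiples of P until we hit O:
  1P = (9, 13)
  2P = (17, 0)
  3P = (9, 6)
  4P = O

ord(P) = 4


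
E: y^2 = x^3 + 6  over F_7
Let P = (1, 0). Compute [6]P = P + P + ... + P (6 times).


k = 6 = 110_2 (binary, LSB first: 011)
Double-and-add from P = (1, 0):
  bit 0 = 0: acc unchanged = O
  bit 1 = 1: acc = O + O = O
  bit 2 = 1: acc = O + O = O

6P = O


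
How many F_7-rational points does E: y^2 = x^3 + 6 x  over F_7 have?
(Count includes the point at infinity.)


For each x in F_7, count y with y^2 = x^3 + 6 x + 0 mod 7:
  x = 0: RHS = 0, y in [0]  -> 1 point(s)
  x = 1: RHS = 0, y in [0]  -> 1 point(s)
  x = 4: RHS = 4, y in [2, 5]  -> 2 point(s)
  x = 5: RHS = 1, y in [1, 6]  -> 2 point(s)
  x = 6: RHS = 0, y in [0]  -> 1 point(s)
Affine points: 7. Add the point at infinity: total = 8.

#E(F_7) = 8


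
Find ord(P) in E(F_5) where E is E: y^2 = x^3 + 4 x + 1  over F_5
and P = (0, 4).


Compute successive multiples of P until we hit O:
  1P = (0, 4)
  2P = (4, 4)
  3P = (1, 1)
  4P = (3, 0)
  5P = (1, 4)
  6P = (4, 1)
  7P = (0, 1)
  8P = O

ord(P) = 8


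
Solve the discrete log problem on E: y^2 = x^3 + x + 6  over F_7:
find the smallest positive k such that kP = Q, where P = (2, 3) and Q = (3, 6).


Enumerate multiples of P until we hit Q = (3, 6):
  1P = (2, 3)
  2P = (4, 2)
  3P = (3, 1)
  4P = (6, 5)
  5P = (1, 1)
  6P = (1, 6)
  7P = (6, 2)
  8P = (3, 6)
Match found at i = 8.

k = 8


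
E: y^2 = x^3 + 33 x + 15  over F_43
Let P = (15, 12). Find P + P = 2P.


Doubling: s = (3 x1^2 + a) / (2 y1)
s = (3*15^2 + 33) / (2*12) mod 43 = 8
x3 = s^2 - 2 x1 mod 43 = 8^2 - 2*15 = 34
y3 = s (x1 - x3) - y1 mod 43 = 8 * (15 - 34) - 12 = 8

2P = (34, 8)


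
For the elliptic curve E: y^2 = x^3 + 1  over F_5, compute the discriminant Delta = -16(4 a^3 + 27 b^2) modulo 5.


4 a^3 + 27 b^2 = 4*0^3 + 27*1^2 = 0 + 27 = 27
Delta = -16 * (27) = -432
Delta mod 5 = 3

Delta = 3 (mod 5)


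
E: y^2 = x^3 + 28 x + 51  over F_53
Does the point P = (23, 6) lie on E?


Check whether y^2 = x^3 + 28 x + 51 (mod 53) for (x, y) = (23, 6).
LHS: y^2 = 6^2 mod 53 = 36
RHS: x^3 + 28 x + 51 = 23^3 + 28*23 + 51 mod 53 = 36
LHS = RHS

Yes, on the curve


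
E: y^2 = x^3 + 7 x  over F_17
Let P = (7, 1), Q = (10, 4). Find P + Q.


P != Q, so use the chord formula.
s = (y2 - y1) / (x2 - x1) = (3) / (3) mod 17 = 1
x3 = s^2 - x1 - x2 mod 17 = 1^2 - 7 - 10 = 1
y3 = s (x1 - x3) - y1 mod 17 = 1 * (7 - 1) - 1 = 5

P + Q = (1, 5)


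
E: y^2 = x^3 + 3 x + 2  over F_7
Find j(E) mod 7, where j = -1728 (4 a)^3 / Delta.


Delta = -16(4 a^3 + 27 b^2) mod 7 = 2
-1728 * (4 a)^3 = -1728 * (4*3)^3 mod 7 = 6
j = 6 * 2^(-1) mod 7 = 3

j = 3 (mod 7)


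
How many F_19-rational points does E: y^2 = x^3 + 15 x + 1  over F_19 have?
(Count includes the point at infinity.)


For each x in F_19, count y with y^2 = x^3 + 15 x + 1 mod 19:
  x = 0: RHS = 1, y in [1, 18]  -> 2 point(s)
  x = 1: RHS = 17, y in [6, 13]  -> 2 point(s)
  x = 2: RHS = 1, y in [1, 18]  -> 2 point(s)
  x = 3: RHS = 16, y in [4, 15]  -> 2 point(s)
  x = 4: RHS = 11, y in [7, 12]  -> 2 point(s)
  x = 5: RHS = 11, y in [7, 12]  -> 2 point(s)
  x = 8: RHS = 6, y in [5, 14]  -> 2 point(s)
  x = 10: RHS = 11, y in [7, 12]  -> 2 point(s)
  x = 12: RHS = 9, y in [3, 16]  -> 2 point(s)
  x = 16: RHS = 5, y in [9, 10]  -> 2 point(s)
  x = 17: RHS = 1, y in [1, 18]  -> 2 point(s)
  x = 18: RHS = 4, y in [2, 17]  -> 2 point(s)
Affine points: 24. Add the point at infinity: total = 25.

#E(F_19) = 25


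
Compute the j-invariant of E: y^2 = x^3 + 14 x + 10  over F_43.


Delta = -16(4 a^3 + 27 b^2) mod 43 = 11
-1728 * (4 a)^3 = -1728 * (4*14)^3 mod 43 = 11
j = 11 * 11^(-1) mod 43 = 1

j = 1 (mod 43)


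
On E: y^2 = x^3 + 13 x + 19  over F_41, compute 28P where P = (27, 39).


k = 28 = 11100_2 (binary, LSB first: 00111)
Double-and-add from P = (27, 39):
  bit 0 = 0: acc unchanged = O
  bit 1 = 0: acc unchanged = O
  bit 2 = 1: acc = O + (26, 37) = (26, 37)
  bit 3 = 1: acc = (26, 37) + (5, 2) = (31, 23)
  bit 4 = 1: acc = (31, 23) + (23, 12) = (19, 14)

28P = (19, 14)


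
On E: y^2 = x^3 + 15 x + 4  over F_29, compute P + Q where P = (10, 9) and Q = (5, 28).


P != Q, so use the chord formula.
s = (y2 - y1) / (x2 - x1) = (19) / (24) mod 29 = 2
x3 = s^2 - x1 - x2 mod 29 = 2^2 - 10 - 5 = 18
y3 = s (x1 - x3) - y1 mod 29 = 2 * (10 - 18) - 9 = 4

P + Q = (18, 4)


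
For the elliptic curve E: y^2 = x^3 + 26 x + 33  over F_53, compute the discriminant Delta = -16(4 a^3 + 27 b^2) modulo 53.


4 a^3 + 27 b^2 = 4*26^3 + 27*33^2 = 70304 + 29403 = 99707
Delta = -16 * (99707) = -1595312
Delta mod 53 = 41

Delta = 41 (mod 53)


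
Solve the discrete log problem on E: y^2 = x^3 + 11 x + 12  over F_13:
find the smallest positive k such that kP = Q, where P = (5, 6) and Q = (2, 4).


Enumerate multiples of P until we hit Q = (2, 4):
  1P = (5, 6)
  2P = (2, 9)
  3P = (7, 9)
  4P = (0, 8)
  5P = (4, 4)
  6P = (8, 1)
  7P = (10, 11)
  8P = (12, 0)
  9P = (10, 2)
  10P = (8, 12)
  11P = (4, 9)
  12P = (0, 5)
  13P = (7, 4)
  14P = (2, 4)
Match found at i = 14.

k = 14


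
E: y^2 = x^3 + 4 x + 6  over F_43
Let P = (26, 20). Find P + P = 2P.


Doubling: s = (3 x1^2 + a) / (2 y1)
s = (3*26^2 + 4) / (2*20) mod 43 = 25
x3 = s^2 - 2 x1 mod 43 = 25^2 - 2*26 = 14
y3 = s (x1 - x3) - y1 mod 43 = 25 * (26 - 14) - 20 = 22

2P = (14, 22)


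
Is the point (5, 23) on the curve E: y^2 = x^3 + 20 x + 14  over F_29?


Check whether y^2 = x^3 + 20 x + 14 (mod 29) for (x, y) = (5, 23).
LHS: y^2 = 23^2 mod 29 = 7
RHS: x^3 + 20 x + 14 = 5^3 + 20*5 + 14 mod 29 = 7
LHS = RHS

Yes, on the curve


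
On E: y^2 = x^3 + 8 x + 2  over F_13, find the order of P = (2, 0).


Compute successive multiples of P until we hit O:
  1P = (2, 0)
  2P = O

ord(P) = 2


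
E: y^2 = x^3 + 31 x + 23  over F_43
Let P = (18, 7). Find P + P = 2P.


Doubling: s = (3 x1^2 + a) / (2 y1)
s = (3*18^2 + 31) / (2*7) mod 43 = 1
x3 = s^2 - 2 x1 mod 43 = 1^2 - 2*18 = 8
y3 = s (x1 - x3) - y1 mod 43 = 1 * (18 - 8) - 7 = 3

2P = (8, 3)


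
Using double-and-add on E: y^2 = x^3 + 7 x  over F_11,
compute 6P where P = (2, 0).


k = 6 = 110_2 (binary, LSB first: 011)
Double-and-add from P = (2, 0):
  bit 0 = 0: acc unchanged = O
  bit 1 = 1: acc = O + O = O
  bit 2 = 1: acc = O + O = O

6P = O


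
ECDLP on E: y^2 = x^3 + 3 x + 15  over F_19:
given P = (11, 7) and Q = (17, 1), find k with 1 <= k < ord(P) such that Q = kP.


Enumerate multiples of P until we hit Q = (17, 1):
  1P = (11, 7)
  2P = (17, 18)
  3P = (16, 6)
  4P = (8, 0)
  5P = (16, 13)
  6P = (17, 1)
Match found at i = 6.

k = 6


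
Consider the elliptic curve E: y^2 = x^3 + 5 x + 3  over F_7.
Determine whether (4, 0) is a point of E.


Check whether y^2 = x^3 + 5 x + 3 (mod 7) for (x, y) = (4, 0).
LHS: y^2 = 0^2 mod 7 = 0
RHS: x^3 + 5 x + 3 = 4^3 + 5*4 + 3 mod 7 = 3
LHS != RHS

No, not on the curve


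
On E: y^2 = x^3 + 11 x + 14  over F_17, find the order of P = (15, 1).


Compute successive multiples of P until we hit O:
  1P = (15, 1)
  2P = (13, 5)
  3P = (10, 6)
  4P = (10, 11)
  5P = (13, 12)
  6P = (15, 16)
  7P = O

ord(P) = 7


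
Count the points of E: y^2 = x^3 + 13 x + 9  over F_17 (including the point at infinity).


For each x in F_17, count y with y^2 = x^3 + 13 x + 9 mod 17:
  x = 0: RHS = 9, y in [3, 14]  -> 2 point(s)
  x = 2: RHS = 9, y in [3, 14]  -> 2 point(s)
  x = 7: RHS = 1, y in [1, 16]  -> 2 point(s)
  x = 8: RHS = 13, y in [8, 9]  -> 2 point(s)
  x = 10: RHS = 0, y in [0]  -> 1 point(s)
  x = 11: RHS = 4, y in [2, 15]  -> 2 point(s)
  x = 15: RHS = 9, y in [3, 14]  -> 2 point(s)
Affine points: 13. Add the point at infinity: total = 14.

#E(F_17) = 14


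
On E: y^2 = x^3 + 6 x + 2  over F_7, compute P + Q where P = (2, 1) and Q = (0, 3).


P != Q, so use the chord formula.
s = (y2 - y1) / (x2 - x1) = (2) / (5) mod 7 = 6
x3 = s^2 - x1 - x2 mod 7 = 6^2 - 2 - 0 = 6
y3 = s (x1 - x3) - y1 mod 7 = 6 * (2 - 6) - 1 = 3

P + Q = (6, 3)


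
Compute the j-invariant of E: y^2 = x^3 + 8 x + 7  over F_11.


Delta = -16(4 a^3 + 27 b^2) mod 11 = 8
-1728 * (4 a)^3 = -1728 * (4*8)^3 mod 11 = 1
j = 1 * 8^(-1) mod 11 = 7

j = 7 (mod 11)


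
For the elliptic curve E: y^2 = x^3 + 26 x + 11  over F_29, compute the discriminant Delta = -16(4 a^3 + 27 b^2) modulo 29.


4 a^3 + 27 b^2 = 4*26^3 + 27*11^2 = 70304 + 3267 = 73571
Delta = -16 * (73571) = -1177136
Delta mod 29 = 3

Delta = 3 (mod 29)


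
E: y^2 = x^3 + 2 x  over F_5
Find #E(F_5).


For each x in F_5, count y with y^2 = x^3 + 2 x + 0 mod 5:
  x = 0: RHS = 0, y in [0]  -> 1 point(s)
Affine points: 1. Add the point at infinity: total = 2.

#E(F_5) = 2


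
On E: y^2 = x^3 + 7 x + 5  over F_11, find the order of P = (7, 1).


Compute successive multiples of P until we hit O:
  1P = (7, 1)
  2P = (8, 10)
  3P = (0, 7)
  4P = (9, 7)
  5P = (4, 8)
  6P = (3, 8)
  7P = (2, 4)
  8P = (5, 0)
  ... (continuing to 16P)
  16P = O

ord(P) = 16


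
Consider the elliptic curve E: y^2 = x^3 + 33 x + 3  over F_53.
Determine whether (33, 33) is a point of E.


Check whether y^2 = x^3 + 33 x + 3 (mod 53) for (x, y) = (33, 33).
LHS: y^2 = 33^2 mod 53 = 29
RHS: x^3 + 33 x + 3 = 33^3 + 33*33 + 3 mod 53 = 35
LHS != RHS

No, not on the curve


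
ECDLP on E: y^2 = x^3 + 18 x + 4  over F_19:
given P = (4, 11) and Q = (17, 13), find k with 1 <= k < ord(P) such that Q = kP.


Enumerate multiples of P until we hit Q = (17, 13):
  1P = (4, 11)
  2P = (1, 17)
  3P = (18, 17)
  4P = (3, 3)
  5P = (0, 2)
  6P = (7, 6)
  7P = (15, 1)
  8P = (17, 6)
  9P = (14, 6)
  10P = (6, 9)
  11P = (10, 14)
  12P = (10, 5)
  13P = (6, 10)
  14P = (14, 13)
  15P = (17, 13)
Match found at i = 15.

k = 15


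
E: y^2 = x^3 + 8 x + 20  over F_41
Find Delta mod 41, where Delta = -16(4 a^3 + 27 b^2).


4 a^3 + 27 b^2 = 4*8^3 + 27*20^2 = 2048 + 10800 = 12848
Delta = -16 * (12848) = -205568
Delta mod 41 = 6

Delta = 6 (mod 41)


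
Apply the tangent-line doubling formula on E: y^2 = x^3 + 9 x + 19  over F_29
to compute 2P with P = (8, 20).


Doubling: s = (3 x1^2 + a) / (2 y1)
s = (3*8^2 + 9) / (2*20) mod 29 = 13
x3 = s^2 - 2 x1 mod 29 = 13^2 - 2*8 = 8
y3 = s (x1 - x3) - y1 mod 29 = 13 * (8 - 8) - 20 = 9

2P = (8, 9)


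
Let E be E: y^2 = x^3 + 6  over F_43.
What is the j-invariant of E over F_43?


Delta = -16(4 a^3 + 27 b^2) mod 43 = 14
-1728 * (4 a)^3 = -1728 * (4*0)^3 mod 43 = 0
j = 0 * 14^(-1) mod 43 = 0

j = 0 (mod 43)


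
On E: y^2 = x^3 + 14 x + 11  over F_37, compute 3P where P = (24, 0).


k = 3 = 11_2 (binary, LSB first: 11)
Double-and-add from P = (24, 0):
  bit 0 = 1: acc = O + (24, 0) = (24, 0)
  bit 1 = 1: acc = (24, 0) + O = (24, 0)

3P = (24, 0)


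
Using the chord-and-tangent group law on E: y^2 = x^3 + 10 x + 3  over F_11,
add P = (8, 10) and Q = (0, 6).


P != Q, so use the chord formula.
s = (y2 - y1) / (x2 - x1) = (7) / (3) mod 11 = 6
x3 = s^2 - x1 - x2 mod 11 = 6^2 - 8 - 0 = 6
y3 = s (x1 - x3) - y1 mod 11 = 6 * (8 - 6) - 10 = 2

P + Q = (6, 2)


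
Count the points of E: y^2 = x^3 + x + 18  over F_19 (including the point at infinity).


For each x in F_19, count y with y^2 = x^3 + 1 x + 18 mod 19:
  x = 1: RHS = 1, y in [1, 18]  -> 2 point(s)
  x = 2: RHS = 9, y in [3, 16]  -> 2 point(s)
  x = 7: RHS = 7, y in [8, 11]  -> 2 point(s)
  x = 8: RHS = 6, y in [5, 14]  -> 2 point(s)
  x = 11: RHS = 11, y in [7, 12]  -> 2 point(s)
  x = 13: RHS = 5, y in [9, 10]  -> 2 point(s)
  x = 15: RHS = 7, y in [8, 11]  -> 2 point(s)
  x = 16: RHS = 7, y in [8, 11]  -> 2 point(s)
  x = 18: RHS = 16, y in [4, 15]  -> 2 point(s)
Affine points: 18. Add the point at infinity: total = 19.

#E(F_19) = 19


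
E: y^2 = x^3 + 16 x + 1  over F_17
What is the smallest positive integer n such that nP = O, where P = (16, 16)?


Compute successive multiples of P until we hit O:
  1P = (16, 16)
  2P = (3, 5)
  3P = (13, 14)
  4P = (13, 3)
  5P = (3, 12)
  6P = (16, 1)
  7P = O

ord(P) = 7


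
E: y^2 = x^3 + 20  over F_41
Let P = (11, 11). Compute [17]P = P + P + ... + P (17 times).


k = 17 = 10001_2 (binary, LSB first: 10001)
Double-and-add from P = (11, 11):
  bit 0 = 1: acc = O + (11, 11) = (11, 11)
  bit 1 = 0: acc unchanged = (11, 11)
  bit 2 = 0: acc unchanged = (11, 11)
  bit 3 = 0: acc unchanged = (11, 11)
  bit 4 = 1: acc = (11, 11) + (10, 6) = (4, 24)

17P = (4, 24)


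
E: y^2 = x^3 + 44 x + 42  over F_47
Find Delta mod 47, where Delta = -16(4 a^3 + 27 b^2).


4 a^3 + 27 b^2 = 4*44^3 + 27*42^2 = 340736 + 47628 = 388364
Delta = -16 * (388364) = -6213824
Delta mod 47 = 46

Delta = 46 (mod 47)


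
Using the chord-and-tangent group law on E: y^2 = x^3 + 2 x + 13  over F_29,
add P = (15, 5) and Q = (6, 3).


P != Q, so use the chord formula.
s = (y2 - y1) / (x2 - x1) = (27) / (20) mod 29 = 26
x3 = s^2 - x1 - x2 mod 29 = 26^2 - 15 - 6 = 17
y3 = s (x1 - x3) - y1 mod 29 = 26 * (15 - 17) - 5 = 1

P + Q = (17, 1)


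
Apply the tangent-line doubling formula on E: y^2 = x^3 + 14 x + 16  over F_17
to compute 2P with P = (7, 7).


Doubling: s = (3 x1^2 + a) / (2 y1)
s = (3*7^2 + 14) / (2*7) mod 17 = 3
x3 = s^2 - 2 x1 mod 17 = 3^2 - 2*7 = 12
y3 = s (x1 - x3) - y1 mod 17 = 3 * (7 - 12) - 7 = 12

2P = (12, 12)


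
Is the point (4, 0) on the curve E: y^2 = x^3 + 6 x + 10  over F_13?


Check whether y^2 = x^3 + 6 x + 10 (mod 13) for (x, y) = (4, 0).
LHS: y^2 = 0^2 mod 13 = 0
RHS: x^3 + 6 x + 10 = 4^3 + 6*4 + 10 mod 13 = 7
LHS != RHS

No, not on the curve


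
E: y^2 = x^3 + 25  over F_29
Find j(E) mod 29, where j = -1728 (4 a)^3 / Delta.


Delta = -16(4 a^3 + 27 b^2) mod 29 = 19
-1728 * (4 a)^3 = -1728 * (4*0)^3 mod 29 = 0
j = 0 * 19^(-1) mod 29 = 0

j = 0 (mod 29)


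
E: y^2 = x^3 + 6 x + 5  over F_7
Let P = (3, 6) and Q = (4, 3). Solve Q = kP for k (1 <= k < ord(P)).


Enumerate multiples of P until we hit Q = (4, 3):
  1P = (3, 6)
  2P = (2, 2)
  3P = (4, 4)
  4P = (4, 3)
Match found at i = 4.

k = 4


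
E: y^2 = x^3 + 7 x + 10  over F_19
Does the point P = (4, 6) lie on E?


Check whether y^2 = x^3 + 7 x + 10 (mod 19) for (x, y) = (4, 6).
LHS: y^2 = 6^2 mod 19 = 17
RHS: x^3 + 7 x + 10 = 4^3 + 7*4 + 10 mod 19 = 7
LHS != RHS

No, not on the curve


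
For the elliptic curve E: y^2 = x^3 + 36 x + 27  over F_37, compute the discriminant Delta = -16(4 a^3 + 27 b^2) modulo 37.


4 a^3 + 27 b^2 = 4*36^3 + 27*27^2 = 186624 + 19683 = 206307
Delta = -16 * (206307) = -3300912
Delta mod 37 = 6

Delta = 6 (mod 37)


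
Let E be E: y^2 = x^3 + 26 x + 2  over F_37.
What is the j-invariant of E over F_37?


Delta = -16(4 a^3 + 27 b^2) mod 37 = 21
-1728 * (4 a)^3 = -1728 * (4*26)^3 mod 37 = 1
j = 1 * 21^(-1) mod 37 = 30

j = 30 (mod 37)


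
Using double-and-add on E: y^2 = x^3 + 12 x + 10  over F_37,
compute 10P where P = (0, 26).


k = 10 = 1010_2 (binary, LSB first: 0101)
Double-and-add from P = (0, 26):
  bit 0 = 0: acc unchanged = O
  bit 1 = 1: acc = O + (11, 17) = (11, 17)
  bit 2 = 0: acc unchanged = (11, 17)
  bit 3 = 1: acc = (11, 17) + (26, 29) = (11, 20)

10P = (11, 20)


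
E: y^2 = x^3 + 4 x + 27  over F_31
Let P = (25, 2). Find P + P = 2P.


Doubling: s = (3 x1^2 + a) / (2 y1)
s = (3*25^2 + 4) / (2*2) mod 31 = 28
x3 = s^2 - 2 x1 mod 31 = 28^2 - 2*25 = 21
y3 = s (x1 - x3) - y1 mod 31 = 28 * (25 - 21) - 2 = 17

2P = (21, 17)


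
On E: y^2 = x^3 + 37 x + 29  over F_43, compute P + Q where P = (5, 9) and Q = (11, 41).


P != Q, so use the chord formula.
s = (y2 - y1) / (x2 - x1) = (32) / (6) mod 43 = 34
x3 = s^2 - x1 - x2 mod 43 = 34^2 - 5 - 11 = 22
y3 = s (x1 - x3) - y1 mod 43 = 34 * (5 - 22) - 9 = 15

P + Q = (22, 15)


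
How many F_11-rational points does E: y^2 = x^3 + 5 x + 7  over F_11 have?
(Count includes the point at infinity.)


For each x in F_11, count y with y^2 = x^3 + 5 x + 7 mod 11:
  x = 2: RHS = 3, y in [5, 6]  -> 2 point(s)
  x = 3: RHS = 5, y in [4, 7]  -> 2 point(s)
  x = 4: RHS = 3, y in [5, 6]  -> 2 point(s)
  x = 5: RHS = 3, y in [5, 6]  -> 2 point(s)
  x = 6: RHS = 0, y in [0]  -> 1 point(s)
  x = 7: RHS = 0, y in [0]  -> 1 point(s)
  x = 8: RHS = 9, y in [3, 8]  -> 2 point(s)
  x = 9: RHS = 0, y in [0]  -> 1 point(s)
  x = 10: RHS = 1, y in [1, 10]  -> 2 point(s)
Affine points: 15. Add the point at infinity: total = 16.

#E(F_11) = 16


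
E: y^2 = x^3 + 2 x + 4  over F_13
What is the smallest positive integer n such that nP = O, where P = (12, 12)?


Compute successive multiples of P until we hit O:
  1P = (12, 12)
  2P = (5, 3)
  3P = (8, 8)
  4P = (7, 6)
  5P = (10, 6)
  6P = (0, 11)
  7P = (2, 4)
  8P = (9, 6)
  ... (continuing to 17P)
  17P = O

ord(P) = 17


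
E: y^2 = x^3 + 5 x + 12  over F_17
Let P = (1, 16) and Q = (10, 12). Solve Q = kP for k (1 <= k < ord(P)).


Enumerate multiples of P until we hit Q = (10, 12):
  1P = (1, 16)
  2P = (14, 2)
  3P = (10, 12)
Match found at i = 3.

k = 3


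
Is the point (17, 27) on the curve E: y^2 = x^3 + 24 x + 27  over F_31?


Check whether y^2 = x^3 + 24 x + 27 (mod 31) for (x, y) = (17, 27).
LHS: y^2 = 27^2 mod 31 = 16
RHS: x^3 + 24 x + 27 = 17^3 + 24*17 + 27 mod 31 = 16
LHS = RHS

Yes, on the curve


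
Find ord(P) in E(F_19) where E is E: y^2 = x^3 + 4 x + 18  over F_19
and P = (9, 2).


Compute successive multiples of P until we hit O:
  1P = (9, 2)
  2P = (1, 17)
  3P = (14, 5)
  4P = (7, 3)
  5P = (8, 7)
  6P = (8, 12)
  7P = (7, 16)
  8P = (14, 14)
  ... (continuing to 11P)
  11P = O

ord(P) = 11


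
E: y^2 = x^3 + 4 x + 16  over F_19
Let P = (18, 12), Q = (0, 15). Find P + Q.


P != Q, so use the chord formula.
s = (y2 - y1) / (x2 - x1) = (3) / (1) mod 19 = 3
x3 = s^2 - x1 - x2 mod 19 = 3^2 - 18 - 0 = 10
y3 = s (x1 - x3) - y1 mod 19 = 3 * (18 - 10) - 12 = 12

P + Q = (10, 12)


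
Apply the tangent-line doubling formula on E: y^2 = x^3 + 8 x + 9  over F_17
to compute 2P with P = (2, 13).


Doubling: s = (3 x1^2 + a) / (2 y1)
s = (3*2^2 + 8) / (2*13) mod 17 = 6
x3 = s^2 - 2 x1 mod 17 = 6^2 - 2*2 = 15
y3 = s (x1 - x3) - y1 mod 17 = 6 * (2 - 15) - 13 = 11

2P = (15, 11)


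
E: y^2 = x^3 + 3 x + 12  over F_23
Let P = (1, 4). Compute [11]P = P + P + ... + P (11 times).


k = 11 = 1011_2 (binary, LSB first: 1101)
Double-and-add from P = (1, 4):
  bit 0 = 1: acc = O + (1, 4) = (1, 4)
  bit 1 = 1: acc = (1, 4) + (0, 14) = (7, 10)
  bit 2 = 0: acc unchanged = (7, 10)
  bit 3 = 1: acc = (7, 10) + (22, 10) = (17, 13)

11P = (17, 13)


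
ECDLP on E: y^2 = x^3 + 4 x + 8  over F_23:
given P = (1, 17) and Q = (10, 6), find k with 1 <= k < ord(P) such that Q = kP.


Enumerate multiples of P until we hit Q = (10, 6):
  1P = (1, 17)
  2P = (10, 17)
  3P = (12, 6)
  4P = (11, 16)
  5P = (14, 5)
  6P = (3, 22)
  7P = (8, 0)
  8P = (3, 1)
  9P = (14, 18)
  10P = (11, 7)
  11P = (12, 17)
  12P = (10, 6)
Match found at i = 12.

k = 12


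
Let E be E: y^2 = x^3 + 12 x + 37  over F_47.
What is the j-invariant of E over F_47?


Delta = -16(4 a^3 + 27 b^2) mod 47 = 39
-1728 * (4 a)^3 = -1728 * (4*12)^3 mod 47 = 11
j = 11 * 39^(-1) mod 47 = 28

j = 28 (mod 47)


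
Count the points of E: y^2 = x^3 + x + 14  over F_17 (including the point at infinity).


For each x in F_17, count y with y^2 = x^3 + 1 x + 14 mod 17:
  x = 1: RHS = 16, y in [4, 13]  -> 2 point(s)
  x = 5: RHS = 8, y in [5, 12]  -> 2 point(s)
  x = 6: RHS = 15, y in [7, 10]  -> 2 point(s)
  x = 9: RHS = 4, y in [2, 15]  -> 2 point(s)
  x = 10: RHS = 4, y in [2, 15]  -> 2 point(s)
  x = 11: RHS = 13, y in [8, 9]  -> 2 point(s)
  x = 14: RHS = 1, y in [1, 16]  -> 2 point(s)
  x = 15: RHS = 4, y in [2, 15]  -> 2 point(s)
Affine points: 16. Add the point at infinity: total = 17.

#E(F_17) = 17


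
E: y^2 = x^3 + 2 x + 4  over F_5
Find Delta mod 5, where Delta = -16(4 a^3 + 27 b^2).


4 a^3 + 27 b^2 = 4*2^3 + 27*4^2 = 32 + 432 = 464
Delta = -16 * (464) = -7424
Delta mod 5 = 1

Delta = 1 (mod 5)


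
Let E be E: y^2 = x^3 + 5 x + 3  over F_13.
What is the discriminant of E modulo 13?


4 a^3 + 27 b^2 = 4*5^3 + 27*3^2 = 500 + 243 = 743
Delta = -16 * (743) = -11888
Delta mod 13 = 7

Delta = 7 (mod 13)


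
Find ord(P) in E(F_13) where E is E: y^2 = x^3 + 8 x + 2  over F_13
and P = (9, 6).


Compute successive multiples of P until we hit O:
  1P = (9, 6)
  2P = (11, 2)
  3P = (10, 9)
  4P = (3, 12)
  5P = (2, 0)
  6P = (3, 1)
  7P = (10, 4)
  8P = (11, 11)
  ... (continuing to 10P)
  10P = O

ord(P) = 10


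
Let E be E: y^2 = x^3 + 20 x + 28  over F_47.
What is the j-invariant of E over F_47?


Delta = -16(4 a^3 + 27 b^2) mod 47 = 12
-1728 * (4 a)^3 = -1728 * (4*20)^3 mod 47 = 37
j = 37 * 12^(-1) mod 47 = 7

j = 7 (mod 47)


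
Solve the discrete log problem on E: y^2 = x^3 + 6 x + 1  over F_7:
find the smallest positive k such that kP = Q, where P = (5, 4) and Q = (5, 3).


Enumerate multiples of P until we hit Q = (5, 3):
  1P = (5, 4)
  2P = (6, 6)
  3P = (0, 6)
  4P = (3, 5)
  5P = (1, 1)
  6P = (2, 0)
  7P = (1, 6)
  8P = (3, 2)
  9P = (0, 1)
  10P = (6, 1)
  11P = (5, 3)
Match found at i = 11.

k = 11


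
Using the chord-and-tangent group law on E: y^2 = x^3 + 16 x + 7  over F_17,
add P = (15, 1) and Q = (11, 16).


P != Q, so use the chord formula.
s = (y2 - y1) / (x2 - x1) = (15) / (13) mod 17 = 9
x3 = s^2 - x1 - x2 mod 17 = 9^2 - 15 - 11 = 4
y3 = s (x1 - x3) - y1 mod 17 = 9 * (15 - 4) - 1 = 13

P + Q = (4, 13)


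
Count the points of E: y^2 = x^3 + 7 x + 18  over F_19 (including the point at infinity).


For each x in F_19, count y with y^2 = x^3 + 7 x + 18 mod 19:
  x = 1: RHS = 7, y in [8, 11]  -> 2 point(s)
  x = 3: RHS = 9, y in [3, 16]  -> 2 point(s)
  x = 5: RHS = 7, y in [8, 11]  -> 2 point(s)
  x = 7: RHS = 11, y in [7, 12]  -> 2 point(s)
  x = 8: RHS = 16, y in [4, 15]  -> 2 point(s)
  x = 10: RHS = 5, y in [9, 10]  -> 2 point(s)
  x = 11: RHS = 1, y in [1, 18]  -> 2 point(s)
  x = 12: RHS = 6, y in [5, 14]  -> 2 point(s)
  x = 13: RHS = 7, y in [8, 11]  -> 2 point(s)
Affine points: 18. Add the point at infinity: total = 19.

#E(F_19) = 19


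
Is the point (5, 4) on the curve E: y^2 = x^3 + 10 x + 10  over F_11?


Check whether y^2 = x^3 + 10 x + 10 (mod 11) for (x, y) = (5, 4).
LHS: y^2 = 4^2 mod 11 = 5
RHS: x^3 + 10 x + 10 = 5^3 + 10*5 + 10 mod 11 = 9
LHS != RHS

No, not on the curve


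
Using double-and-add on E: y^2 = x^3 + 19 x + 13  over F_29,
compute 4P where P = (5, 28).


k = 4 = 100_2 (binary, LSB first: 001)
Double-and-add from P = (5, 28):
  bit 0 = 0: acc unchanged = O
  bit 1 = 0: acc unchanged = O
  bit 2 = 1: acc = O + (16, 11) = (16, 11)

4P = (16, 11)


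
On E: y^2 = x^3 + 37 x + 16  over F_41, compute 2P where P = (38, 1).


Doubling: s = (3 x1^2 + a) / (2 y1)
s = (3*38^2 + 37) / (2*1) mod 41 = 32
x3 = s^2 - 2 x1 mod 41 = 32^2 - 2*38 = 5
y3 = s (x1 - x3) - y1 mod 41 = 32 * (38 - 5) - 1 = 30

2P = (5, 30)


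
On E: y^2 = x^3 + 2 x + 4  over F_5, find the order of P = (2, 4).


Compute successive multiples of P until we hit O:
  1P = (2, 4)
  2P = (0, 2)
  3P = (4, 4)
  4P = (4, 1)
  5P = (0, 3)
  6P = (2, 1)
  7P = O

ord(P) = 7


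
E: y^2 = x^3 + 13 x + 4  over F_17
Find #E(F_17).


For each x in F_17, count y with y^2 = x^3 + 13 x + 4 mod 17:
  x = 0: RHS = 4, y in [2, 15]  -> 2 point(s)
  x = 1: RHS = 1, y in [1, 16]  -> 2 point(s)
  x = 2: RHS = 4, y in [2, 15]  -> 2 point(s)
  x = 3: RHS = 2, y in [6, 11]  -> 2 point(s)
  x = 4: RHS = 1, y in [1, 16]  -> 2 point(s)
  x = 6: RHS = 9, y in [3, 14]  -> 2 point(s)
  x = 7: RHS = 13, y in [8, 9]  -> 2 point(s)
  x = 8: RHS = 8, y in [5, 12]  -> 2 point(s)
  x = 9: RHS = 0, y in [0]  -> 1 point(s)
  x = 11: RHS = 16, y in [4, 13]  -> 2 point(s)
  x = 12: RHS = 1, y in [1, 16]  -> 2 point(s)
  x = 15: RHS = 4, y in [2, 15]  -> 2 point(s)
Affine points: 23. Add the point at infinity: total = 24.

#E(F_17) = 24
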